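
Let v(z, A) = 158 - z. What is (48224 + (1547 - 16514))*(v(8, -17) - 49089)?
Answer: -1627564323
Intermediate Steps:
(48224 + (1547 - 16514))*(v(8, -17) - 49089) = (48224 + (1547 - 16514))*((158 - 1*8) - 49089) = (48224 - 14967)*((158 - 8) - 49089) = 33257*(150 - 49089) = 33257*(-48939) = -1627564323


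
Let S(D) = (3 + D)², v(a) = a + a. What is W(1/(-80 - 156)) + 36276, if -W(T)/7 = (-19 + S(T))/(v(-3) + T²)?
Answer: 484744947/13367 ≈ 36264.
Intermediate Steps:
v(a) = 2*a
W(T) = -7*(-19 + (3 + T)²)/(-6 + T²) (W(T) = -7*(-19 + (3 + T)²)/(2*(-3) + T²) = -7*(-19 + (3 + T)²)/(-6 + T²))
W(1/(-80 - 156)) + 36276 = 7*(19 - (3 + 1/(-80 - 156))²)/(-6 + (1/(-80 - 156))²) + 36276 = 7*(19 - (3 + 1/(-236))²)/(-6 + (1/(-236))²) + 36276 = 7*(19 - (3 - 1/236)²)/(-6 + (-1/236)²) + 36276 = 7*(19 - (707/236)²)/(-6 + 1/55696) + 36276 = 7*(19 - 1*499849/55696)/(-334175/55696) + 36276 = 7*(-55696/334175)*(19 - 499849/55696) + 36276 = 7*(-55696/334175)*(558375/55696) + 36276 = -156345/13367 + 36276 = 484744947/13367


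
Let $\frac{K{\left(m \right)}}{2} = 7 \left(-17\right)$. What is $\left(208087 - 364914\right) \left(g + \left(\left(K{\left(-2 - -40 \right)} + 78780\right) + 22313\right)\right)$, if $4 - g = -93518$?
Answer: $-30483561779$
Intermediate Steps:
$g = 93522$ ($g = 4 - -93518 = 4 + 93518 = 93522$)
$K{\left(m \right)} = -238$ ($K{\left(m \right)} = 2 \cdot 7 \left(-17\right) = 2 \left(-119\right) = -238$)
$\left(208087 - 364914\right) \left(g + \left(\left(K{\left(-2 - -40 \right)} + 78780\right) + 22313\right)\right) = \left(208087 - 364914\right) \left(93522 + \left(\left(-238 + 78780\right) + 22313\right)\right) = - 156827 \left(93522 + \left(78542 + 22313\right)\right) = - 156827 \left(93522 + 100855\right) = \left(-156827\right) 194377 = -30483561779$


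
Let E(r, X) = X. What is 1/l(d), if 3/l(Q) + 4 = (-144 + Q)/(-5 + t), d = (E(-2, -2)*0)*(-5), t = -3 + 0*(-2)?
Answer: 14/3 ≈ 4.6667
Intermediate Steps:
t = -3 (t = -3 + 0 = -3)
d = 0 (d = -2*0*(-5) = 0*(-5) = 0)
l(Q) = 3/(14 - Q/8) (l(Q) = 3/(-4 + (-144 + Q)/(-5 - 3)) = 3/(-4 + (-144 + Q)/(-8)) = 3/(-4 + (-144 + Q)*(-1/8)) = 3/(-4 + (18 - Q/8)) = 3/(14 - Q/8))
1/l(d) = 1/(-24/(-112 + 0)) = 1/(-24/(-112)) = 1/(-24*(-1/112)) = 1/(3/14) = 14/3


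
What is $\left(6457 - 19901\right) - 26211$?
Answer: $-39655$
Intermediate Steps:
$\left(6457 - 19901\right) - 26211 = -13444 - 26211 = -39655$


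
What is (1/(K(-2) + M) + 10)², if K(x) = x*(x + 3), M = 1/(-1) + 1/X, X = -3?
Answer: 9409/100 ≈ 94.090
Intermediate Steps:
M = -4/3 (M = 1/(-1) + 1/(-3) = 1*(-1) + 1*(-⅓) = -1 - ⅓ = -4/3 ≈ -1.3333)
K(x) = x*(3 + x)
(1/(K(-2) + M) + 10)² = (1/(-2*(3 - 2) - 4/3) + 10)² = (1/(-2*1 - 4/3) + 10)² = (1/(-2 - 4/3) + 10)² = (1/(-10/3) + 10)² = (-3/10 + 10)² = (97/10)² = 9409/100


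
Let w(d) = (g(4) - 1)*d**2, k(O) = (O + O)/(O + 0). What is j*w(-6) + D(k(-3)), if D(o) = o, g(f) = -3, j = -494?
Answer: 71138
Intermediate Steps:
k(O) = 2 (k(O) = (2*O)/O = 2)
w(d) = -4*d**2 (w(d) = (-3 - 1)*d**2 = -4*d**2)
j*w(-6) + D(k(-3)) = -(-1976)*(-6)**2 + 2 = -(-1976)*36 + 2 = -494*(-144) + 2 = 71136 + 2 = 71138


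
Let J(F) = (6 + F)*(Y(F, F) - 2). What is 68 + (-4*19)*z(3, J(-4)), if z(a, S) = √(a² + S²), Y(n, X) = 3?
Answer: 68 - 76*√13 ≈ -206.02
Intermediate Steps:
J(F) = 6 + F (J(F) = (6 + F)*(3 - 2) = (6 + F)*1 = 6 + F)
z(a, S) = √(S² + a²)
68 + (-4*19)*z(3, J(-4)) = 68 + (-4*19)*√((6 - 4)² + 3²) = 68 - 76*√(2² + 9) = 68 - 76*√(4 + 9) = 68 - 76*√13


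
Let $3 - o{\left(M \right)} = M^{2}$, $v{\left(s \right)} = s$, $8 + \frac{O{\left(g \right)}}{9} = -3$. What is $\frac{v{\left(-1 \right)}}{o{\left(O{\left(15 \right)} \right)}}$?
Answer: $\frac{1}{9798} \approx 0.00010206$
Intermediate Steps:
$O{\left(g \right)} = -99$ ($O{\left(g \right)} = -72 + 9 \left(-3\right) = -72 - 27 = -99$)
$o{\left(M \right)} = 3 - M^{2}$
$\frac{v{\left(-1 \right)}}{o{\left(O{\left(15 \right)} \right)}} = - \frac{1}{3 - \left(-99\right)^{2}} = - \frac{1}{3 - 9801} = - \frac{1}{-9798} = \left(-1\right) \left(- \frac{1}{9798}\right) = \frac{1}{9798}$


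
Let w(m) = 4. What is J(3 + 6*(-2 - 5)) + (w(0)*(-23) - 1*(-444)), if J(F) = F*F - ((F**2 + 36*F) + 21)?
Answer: 1735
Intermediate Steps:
J(F) = -21 - 36*F (J(F) = F**2 - (21 + F**2 + 36*F) = F**2 + (-21 - F**2 - 36*F) = -21 - 36*F)
J(3 + 6*(-2 - 5)) + (w(0)*(-23) - 1*(-444)) = (-21 - 36*(3 + 6*(-2 - 5))) + (4*(-23) - 1*(-444)) = (-21 - 36*(3 + 6*(-7))) + (-92 + 444) = (-21 - 36*(3 - 42)) + 352 = (-21 - 36*(-39)) + 352 = (-21 + 1404) + 352 = 1383 + 352 = 1735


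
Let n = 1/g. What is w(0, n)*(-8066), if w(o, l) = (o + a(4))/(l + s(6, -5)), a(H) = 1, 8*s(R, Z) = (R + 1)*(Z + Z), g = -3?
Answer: 888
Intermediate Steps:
s(R, Z) = Z*(1 + R)/4 (s(R, Z) = ((R + 1)*(Z + Z))/8 = ((1 + R)*(2*Z))/8 = (2*Z*(1 + R))/8 = Z*(1 + R)/4)
n = -⅓ (n = 1/(-3) = -⅓ ≈ -0.33333)
w(o, l) = (1 + o)/(-35/4 + l) (w(o, l) = (o + 1)/(l + (¼)*(-5)*(1 + 6)) = (1 + o)/(l + (¼)*(-5)*7) = (1 + o)/(l - 35/4) = (1 + o)/(-35/4 + l))
w(0, n)*(-8066) = (4*(1 + 0)/(-35 + 4*(-⅓)))*(-8066) = (4*1/(-35 - 4/3))*(-8066) = (4*1/(-109/3))*(-8066) = (4*(-3/109)*1)*(-8066) = -12/109*(-8066) = 888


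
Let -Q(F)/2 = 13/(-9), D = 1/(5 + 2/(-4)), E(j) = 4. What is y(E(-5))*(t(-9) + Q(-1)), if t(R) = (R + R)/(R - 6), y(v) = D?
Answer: 368/405 ≈ 0.90864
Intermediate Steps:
D = 2/9 (D = 1/(5 + 2*(-¼)) = 1/(5 - ½) = 1/(9/2) = 2/9 ≈ 0.22222)
y(v) = 2/9
t(R) = 2*R/(-6 + R) (t(R) = (2*R)/(-6 + R) = 2*R/(-6 + R))
Q(F) = 26/9 (Q(F) = -26/(-9) = -26*(-1)/9 = -2*(-13/9) = 26/9)
y(E(-5))*(t(-9) + Q(-1)) = 2*(2*(-9)/(-6 - 9) + 26/9)/9 = 2*(2*(-9)/(-15) + 26/9)/9 = 2*(2*(-9)*(-1/15) + 26/9)/9 = 2*(6/5 + 26/9)/9 = (2/9)*(184/45) = 368/405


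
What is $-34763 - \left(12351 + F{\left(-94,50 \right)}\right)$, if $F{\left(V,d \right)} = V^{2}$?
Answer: $-55950$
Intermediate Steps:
$-34763 - \left(12351 + F{\left(-94,50 \right)}\right) = -34763 - \left(12351 + \left(-94\right)^{2}\right) = -34763 - \left(12351 + 8836\right) = -34763 - 21187 = -55950$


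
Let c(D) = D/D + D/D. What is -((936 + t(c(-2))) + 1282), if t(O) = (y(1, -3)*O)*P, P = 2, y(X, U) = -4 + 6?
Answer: -2226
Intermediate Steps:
y(X, U) = 2
c(D) = 2 (c(D) = 1 + 1 = 2)
t(O) = 4*O (t(O) = (2*O)*2 = 4*O)
-((936 + t(c(-2))) + 1282) = -((936 + 4*2) + 1282) = -((936 + 8) + 1282) = -(944 + 1282) = -1*2226 = -2226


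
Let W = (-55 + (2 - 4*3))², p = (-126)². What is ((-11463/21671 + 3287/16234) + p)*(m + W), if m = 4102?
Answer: 46507738039947173/351807014 ≈ 1.3220e+8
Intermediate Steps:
p = 15876
W = 4225 (W = (-55 + (2 - 12))² = (-55 - 10)² = (-65)² = 4225)
((-11463/21671 + 3287/16234) + p)*(m + W) = ((-11463/21671 + 3287/16234) + 15876)*(4102 + 4225) = ((-11463*1/21671 + 3287*(1/16234)) + 15876)*8327 = ((-11463/21671 + 3287/16234) + 15876)*8327 = (-114857765/351807014 + 15876)*8327 = (5585173296499/351807014)*8327 = 46507738039947173/351807014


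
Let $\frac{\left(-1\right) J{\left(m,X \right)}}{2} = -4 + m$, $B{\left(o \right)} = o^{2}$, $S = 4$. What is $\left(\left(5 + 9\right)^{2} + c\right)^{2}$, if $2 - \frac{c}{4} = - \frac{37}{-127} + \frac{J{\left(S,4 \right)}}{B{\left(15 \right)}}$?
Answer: $\frac{663577600}{16129} \approx 41142.0$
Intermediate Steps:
$J{\left(m,X \right)} = 8 - 2 m$ ($J{\left(m,X \right)} = - 2 \left(-4 + m\right) = 8 - 2 m$)
$c = \frac{868}{127}$ ($c = 8 - 4 \left(- \frac{37}{-127} + \frac{8 - 8}{15^{2}}\right) = 8 - 4 \left(\left(-37\right) \left(- \frac{1}{127}\right) + \frac{8 - 8}{225}\right) = 8 - 4 \left(\frac{37}{127} + 0 \cdot \frac{1}{225}\right) = 8 - 4 \left(\frac{37}{127} + 0\right) = 8 - \frac{148}{127} = \frac{868}{127} \approx 6.8346$)
$\left(\left(5 + 9\right)^{2} + c\right)^{2} = \left(\left(5 + 9\right)^{2} + \frac{868}{127}\right)^{2} = \left(14^{2} + \frac{868}{127}\right)^{2} = \left(196 + \frac{868}{127}\right)^{2} = \left(\frac{25760}{127}\right)^{2} = \frac{663577600}{16129}$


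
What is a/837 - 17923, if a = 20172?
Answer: -4993793/279 ≈ -17899.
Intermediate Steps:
a/837 - 17923 = 20172/837 - 17923 = 20172*(1/837) - 17923 = 6724/279 - 17923 = -4993793/279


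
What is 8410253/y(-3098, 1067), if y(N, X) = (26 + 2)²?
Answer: 8410253/784 ≈ 10727.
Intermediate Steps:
y(N, X) = 784 (y(N, X) = 28² = 784)
8410253/y(-3098, 1067) = 8410253/784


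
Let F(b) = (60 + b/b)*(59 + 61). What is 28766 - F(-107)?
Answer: 21446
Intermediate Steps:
F(b) = 7320 (F(b) = (60 + 1)*120 = 61*120 = 7320)
28766 - F(-107) = 28766 - 1*7320 = 28766 - 7320 = 21446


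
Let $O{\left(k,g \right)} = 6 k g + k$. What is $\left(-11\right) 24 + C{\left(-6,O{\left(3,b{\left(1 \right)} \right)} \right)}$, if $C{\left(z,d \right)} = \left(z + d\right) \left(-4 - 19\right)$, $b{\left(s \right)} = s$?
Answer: $-609$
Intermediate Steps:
$O{\left(k,g \right)} = k + 6 g k$ ($O{\left(k,g \right)} = 6 g k + k = k + 6 g k$)
$C{\left(z,d \right)} = - 23 d - 23 z$ ($C{\left(z,d \right)} = \left(d + z\right) \left(-23\right) = - 23 d - 23 z$)
$\left(-11\right) 24 + C{\left(-6,O{\left(3,b{\left(1 \right)} \right)} \right)} = \left(-11\right) 24 - \left(-138 + 23 \cdot 3 \left(1 + 6 \cdot 1\right)\right) = -264 + \left(- 23 \cdot 3 \left(1 + 6\right) + 138\right) = -264 + \left(- 23 \cdot 3 \cdot 7 + 138\right) = -264 + \left(\left(-23\right) 21 + 138\right) = -264 + \left(-483 + 138\right) = -264 - 345 = -609$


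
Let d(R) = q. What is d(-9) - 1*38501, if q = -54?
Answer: -38555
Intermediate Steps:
d(R) = -54
d(-9) - 1*38501 = -54 - 1*38501 = -54 - 38501 = -38555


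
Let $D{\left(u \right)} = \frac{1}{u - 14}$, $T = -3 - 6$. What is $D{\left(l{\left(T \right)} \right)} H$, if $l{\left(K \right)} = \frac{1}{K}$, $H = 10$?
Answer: $- \frac{90}{127} \approx -0.70866$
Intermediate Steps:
$T = -9$ ($T = -3 - 6 = -9$)
$D{\left(u \right)} = \frac{1}{-14 + u}$
$D{\left(l{\left(T \right)} \right)} H = \frac{1}{-14 + \frac{1}{-9}} \cdot 10 = \frac{1}{-14 - \frac{1}{9}} \cdot 10 = \frac{1}{- \frac{127}{9}} \cdot 10 = \left(- \frac{9}{127}\right) 10 = - \frac{90}{127}$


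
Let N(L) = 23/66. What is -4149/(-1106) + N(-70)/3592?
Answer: 491818583/131100816 ≈ 3.7515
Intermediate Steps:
N(L) = 23/66 (N(L) = 23*(1/66) = 23/66)
-4149/(-1106) + N(-70)/3592 = -4149/(-1106) + (23/66)/3592 = -4149*(-1/1106) + (23/66)*(1/3592) = 4149/1106 + 23/237072 = 491818583/131100816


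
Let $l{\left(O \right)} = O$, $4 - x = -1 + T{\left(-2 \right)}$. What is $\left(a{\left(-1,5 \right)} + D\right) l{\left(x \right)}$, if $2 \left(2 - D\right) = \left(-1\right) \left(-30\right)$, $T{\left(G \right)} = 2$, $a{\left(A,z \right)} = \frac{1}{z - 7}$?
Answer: $- \frac{81}{2} \approx -40.5$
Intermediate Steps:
$a{\left(A,z \right)} = \frac{1}{-7 + z}$
$x = 3$ ($x = 4 - \left(-1 + 2\right) = 4 - 1 = 3$)
$D = -13$ ($D = 2 - \frac{\left(-1\right) \left(-30\right)}{2} = 2 - 15 = -13$)
$\left(a{\left(-1,5 \right)} + D\right) l{\left(x \right)} = \left(\frac{1}{-7 + 5} - 13\right) 3 = \left(\frac{1}{-2} - 13\right) 3 = \left(- \frac{1}{2} - 13\right) 3 = \left(- \frac{27}{2}\right) 3 = - \frac{81}{2}$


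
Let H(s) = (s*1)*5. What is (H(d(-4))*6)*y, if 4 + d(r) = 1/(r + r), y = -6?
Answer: 1485/2 ≈ 742.50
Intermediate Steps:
d(r) = -4 + 1/(2*r) (d(r) = -4 + 1/(r + r) = -4 + 1/(2*r))
H(s) = 5*s (H(s) = s*5 = 5*s)
(H(d(-4))*6)*y = ((5*(-4 + (½)/(-4)))*6)*(-6) = ((5*(-4 + (½)*(-¼)))*6)*(-6) = ((5*(-4 - ⅛))*6)*(-6) = ((5*(-33/8))*6)*(-6) = -165/8*6*(-6) = -495/4*(-6) = 1485/2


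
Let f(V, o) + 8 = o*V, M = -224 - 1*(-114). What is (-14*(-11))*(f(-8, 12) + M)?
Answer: -32956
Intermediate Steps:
M = -110 (M = -224 + 114 = -110)
f(V, o) = -8 + V*o (f(V, o) = -8 + o*V = -8 + V*o)
(-14*(-11))*(f(-8, 12) + M) = (-14*(-11))*((-8 - 8*12) - 110) = 154*((-8 - 96) - 110) = 154*(-104 - 110) = 154*(-214) = -32956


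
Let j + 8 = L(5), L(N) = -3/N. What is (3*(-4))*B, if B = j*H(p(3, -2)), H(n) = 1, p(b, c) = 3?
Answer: 516/5 ≈ 103.20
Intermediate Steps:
j = -43/5 (j = -8 - 3/5 = -8 - 3*⅕ = -8 - ⅗ = -43/5 ≈ -8.6000)
B = -43/5 (B = -43/5*1 = -43/5 ≈ -8.6000)
(3*(-4))*B = (3*(-4))*(-43/5) = -12*(-43/5) = 516/5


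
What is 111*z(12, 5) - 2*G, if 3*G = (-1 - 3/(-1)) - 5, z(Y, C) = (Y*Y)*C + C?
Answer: 80477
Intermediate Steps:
z(Y, C) = C + C*Y**2 (z(Y, C) = Y**2*C + C = C*Y**2 + C = C + C*Y**2)
G = -1 (G = ((-1 - 3/(-1)) - 5)/3 = ((-1 - 3*(-1)) - 5)/3 = ((-1 + 3) - 5)/3 = (2 - 5)/3 = (1/3)*(-3) = -1)
111*z(12, 5) - 2*G = 111*(5*(1 + 12**2)) - 2*(-1) = 111*(5*(1 + 144)) + 2 = 111*(5*145) + 2 = 111*725 + 2 = 80475 + 2 = 80477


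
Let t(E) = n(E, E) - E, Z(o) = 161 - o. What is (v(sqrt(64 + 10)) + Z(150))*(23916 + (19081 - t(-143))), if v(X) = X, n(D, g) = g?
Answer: 472967 + 42997*sqrt(74) ≈ 8.4284e+5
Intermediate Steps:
t(E) = 0 (t(E) = E - E = 0)
(v(sqrt(64 + 10)) + Z(150))*(23916 + (19081 - t(-143))) = (sqrt(64 + 10) + (161 - 1*150))*(23916 + (19081 - 1*0)) = (sqrt(74) + (161 - 150))*(23916 + (19081 + 0)) = (sqrt(74) + 11)*(23916 + 19081) = (11 + sqrt(74))*42997 = 472967 + 42997*sqrt(74)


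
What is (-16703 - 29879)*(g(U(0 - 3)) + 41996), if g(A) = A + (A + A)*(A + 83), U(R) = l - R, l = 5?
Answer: -2024453720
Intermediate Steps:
U(R) = 5 - R
g(A) = A + 2*A*(83 + A) (g(A) = A + (2*A)*(83 + A) = A + 2*A*(83 + A))
(-16703 - 29879)*(g(U(0 - 3)) + 41996) = (-16703 - 29879)*((5 - (0 - 3))*(167 + 2*(5 - (0 - 3))) + 41996) = -46582*((5 - 1*(-3))*(167 + 2*(5 - 1*(-3))) + 41996) = -46582*((5 + 3)*(167 + 2*(5 + 3)) + 41996) = -46582*(8*(167 + 2*8) + 41996) = -46582*(8*(167 + 16) + 41996) = -46582*(8*183 + 41996) = -46582*(1464 + 41996) = -46582*43460 = -2024453720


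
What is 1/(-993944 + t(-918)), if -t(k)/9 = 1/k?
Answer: -102/101382287 ≈ -1.0061e-6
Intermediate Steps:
t(k) = -9/k
1/(-993944 + t(-918)) = 1/(-993944 - 9/(-918)) = 1/(-993944 - 9*(-1/918)) = 1/(-993944 + 1/102) = 1/(-101382287/102) = -102/101382287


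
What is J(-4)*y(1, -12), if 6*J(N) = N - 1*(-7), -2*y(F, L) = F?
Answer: -1/4 ≈ -0.25000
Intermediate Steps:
y(F, L) = -F/2
J(N) = 7/6 + N/6 (J(N) = (N - 1*(-7))/6 = (N + 7)/6 = (7 + N)/6 = 7/6 + N/6)
J(-4)*y(1, -12) = (7/6 + (1/6)*(-4))*(-1/2*1) = (7/6 - 2/3)*(-1/2) = (1/2)*(-1/2) = -1/4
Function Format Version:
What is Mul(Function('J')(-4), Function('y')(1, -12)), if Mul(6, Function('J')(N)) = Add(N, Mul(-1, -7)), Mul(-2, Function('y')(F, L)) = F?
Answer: Rational(-1, 4) ≈ -0.25000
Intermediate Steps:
Function('y')(F, L) = Mul(Rational(-1, 2), F)
Function('J')(N) = Add(Rational(7, 6), Mul(Rational(1, 6), N)) (Function('J')(N) = Mul(Rational(1, 6), Add(N, Mul(-1, -7))) = Mul(Rational(1, 6), Add(N, 7)) = Mul(Rational(1, 6), Add(7, N)) = Add(Rational(7, 6), Mul(Rational(1, 6), N)))
Mul(Function('J')(-4), Function('y')(1, -12)) = Mul(Add(Rational(7, 6), Mul(Rational(1, 6), -4)), Mul(Rational(-1, 2), 1)) = Mul(Add(Rational(7, 6), Rational(-2, 3)), Rational(-1, 2)) = Mul(Rational(1, 2), Rational(-1, 2)) = Rational(-1, 4)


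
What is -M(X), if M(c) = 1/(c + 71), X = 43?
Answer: -1/114 ≈ -0.0087719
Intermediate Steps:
M(c) = 1/(71 + c)
-M(X) = -1/(71 + 43) = -1/114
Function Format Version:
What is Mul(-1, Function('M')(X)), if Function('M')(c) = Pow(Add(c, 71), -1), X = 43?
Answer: Rational(-1, 114) ≈ -0.0087719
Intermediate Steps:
Function('M')(c) = Pow(Add(71, c), -1)
Mul(-1, Function('M')(X)) = Mul(-1, Pow(Add(71, 43), -1)) = Mul(-1, Pow(114, -1)) = Mul(-1, Rational(1, 114)) = Rational(-1, 114)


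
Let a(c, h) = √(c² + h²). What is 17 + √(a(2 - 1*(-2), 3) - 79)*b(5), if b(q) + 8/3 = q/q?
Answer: 17 - 5*I*√74/3 ≈ 17.0 - 14.337*I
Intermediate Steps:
b(q) = -5/3 (b(q) = -8/3 + q/q = -8/3 + 1 = -5/3)
17 + √(a(2 - 1*(-2), 3) - 79)*b(5) = 17 + √(√((2 - 1*(-2))² + 3²) - 79)*(-5/3) = 17 + √(√((2 + 2)² + 9) - 79)*(-5/3) = 17 + √(√(4² + 9) - 79)*(-5/3) = 17 + √(√(16 + 9) - 79)*(-5/3) = 17 + √(√25 - 79)*(-5/3) = 17 + √(5 - 79)*(-5/3) = 17 + √(-74)*(-5/3) = 17 + (I*√74)*(-5/3) = 17 - 5*I*√74/3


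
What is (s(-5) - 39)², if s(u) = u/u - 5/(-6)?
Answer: 49729/36 ≈ 1381.4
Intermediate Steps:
s(u) = 11/6 (s(u) = 1 - 5*(-⅙) = 1 + ⅚ = 11/6)
(s(-5) - 39)² = (11/6 - 39)² = (-223/6)² = 49729/36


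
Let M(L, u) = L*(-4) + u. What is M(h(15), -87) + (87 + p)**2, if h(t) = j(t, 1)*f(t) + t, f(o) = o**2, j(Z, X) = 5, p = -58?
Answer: -3806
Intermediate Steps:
h(t) = t + 5*t**2 (h(t) = 5*t**2 + t = t + 5*t**2)
M(L, u) = u - 4*L (M(L, u) = -4*L + u = u - 4*L)
M(h(15), -87) + (87 + p)**2 = (-87 - 60*(1 + 5*15)) + (87 - 58)**2 = (-87 - 60*(1 + 75)) + 29**2 = (-87 - 60*76) + 841 = (-87 - 4*1140) + 841 = (-87 - 4560) + 841 = -4647 + 841 = -3806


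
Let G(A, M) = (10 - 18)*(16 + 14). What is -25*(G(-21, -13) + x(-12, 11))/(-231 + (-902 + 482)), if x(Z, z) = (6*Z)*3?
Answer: -3800/217 ≈ -17.512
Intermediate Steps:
x(Z, z) = 18*Z
G(A, M) = -240 (G(A, M) = -8*30 = -240)
-25*(G(-21, -13) + x(-12, 11))/(-231 + (-902 + 482)) = -25*(-240 + 18*(-12))/(-231 + (-902 + 482)) = -25*(-240 - 216)/(-231 - 420) = -(-11400)/(-651) = -(-11400)*(-1)/651 = -25*152/217 = -3800/217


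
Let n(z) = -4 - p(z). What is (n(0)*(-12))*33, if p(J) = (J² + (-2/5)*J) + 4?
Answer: 3168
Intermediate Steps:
p(J) = 4 + J² - 2*J/5 (p(J) = (J² + (-2*⅕)*J) + 4 = (J² - 2*J/5) + 4 = 4 + J² - 2*J/5)
n(z) = -8 - z² + 2*z/5 (n(z) = -4 - (4 + z² - 2*z/5) = -4 + (-4 - z² + 2*z/5) = -8 - z² + 2*z/5)
(n(0)*(-12))*33 = ((-8 - 1*0² + (⅖)*0)*(-12))*33 = ((-8 - 1*0 + 0)*(-12))*33 = ((-8 + 0 + 0)*(-12))*33 = -8*(-12)*33 = 96*33 = 3168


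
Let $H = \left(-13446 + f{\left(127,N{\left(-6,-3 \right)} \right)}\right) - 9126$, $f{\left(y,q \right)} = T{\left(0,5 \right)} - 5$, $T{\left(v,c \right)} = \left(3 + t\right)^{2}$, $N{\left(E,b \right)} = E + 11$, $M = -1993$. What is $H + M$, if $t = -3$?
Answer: $-24570$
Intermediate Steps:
$N{\left(E,b \right)} = 11 + E$
$T{\left(v,c \right)} = 0$ ($T{\left(v,c \right)} = \left(3 - 3\right)^{2} = 0^{2} = 0$)
$f{\left(y,q \right)} = -5$ ($f{\left(y,q \right)} = 0 - 5 = -5$)
$H = -22577$ ($H = \left(-13446 - 5\right) - 9126 = -13451 - 9126 = -22577$)
$H + M = -22577 - 1993 = -24570$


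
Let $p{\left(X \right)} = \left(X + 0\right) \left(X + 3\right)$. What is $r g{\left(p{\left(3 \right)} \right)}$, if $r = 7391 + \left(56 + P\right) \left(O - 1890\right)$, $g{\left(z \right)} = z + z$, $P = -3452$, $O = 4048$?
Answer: $-263562372$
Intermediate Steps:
$p{\left(X \right)} = X \left(3 + X\right)$
$g{\left(z \right)} = 2 z$
$r = -7321177$ ($r = 7391 + \left(56 - 3452\right) \left(4048 - 1890\right) = 7391 - 7328568 = -7321177$)
$r g{\left(p{\left(3 \right)} \right)} = - 7321177 \cdot 2 \cdot 3 \left(3 + 3\right) = - 7321177 \cdot 2 \cdot 3 \cdot 6 = - 7321177 \cdot 2 \cdot 18 = \left(-7321177\right) 36 = -263562372$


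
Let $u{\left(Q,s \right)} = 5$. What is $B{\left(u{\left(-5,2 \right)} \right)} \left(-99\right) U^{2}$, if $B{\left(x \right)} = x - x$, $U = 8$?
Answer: $0$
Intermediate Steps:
$B{\left(x \right)} = 0$
$B{\left(u{\left(-5,2 \right)} \right)} \left(-99\right) U^{2} = 0 \left(-99\right) 8^{2} = 0 \cdot 64 = 0$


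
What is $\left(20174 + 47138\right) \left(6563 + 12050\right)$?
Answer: $1252878256$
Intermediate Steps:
$\left(20174 + 47138\right) \left(6563 + 12050\right) = 67312 \cdot 18613 = 1252878256$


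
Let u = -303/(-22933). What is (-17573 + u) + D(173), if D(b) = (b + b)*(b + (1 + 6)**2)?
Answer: 1358528290/22933 ≈ 59239.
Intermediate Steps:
u = 303/22933 (u = -303*(-1/22933) = 303/22933 ≈ 0.013212)
D(b) = 2*b*(49 + b) (D(b) = (2*b)*(b + 7**2) = (2*b)*(b + 49) = (2*b)*(49 + b) = 2*b*(49 + b))
(-17573 + u) + D(173) = (-17573 + 303/22933) + 2*173*(49 + 173) = -403001306/22933 + 2*173*222 = -403001306/22933 + 76812 = 1358528290/22933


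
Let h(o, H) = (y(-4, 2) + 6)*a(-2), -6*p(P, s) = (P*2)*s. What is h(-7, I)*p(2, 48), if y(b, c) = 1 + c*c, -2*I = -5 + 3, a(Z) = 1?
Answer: -352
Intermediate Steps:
p(P, s) = -P*s/3 (p(P, s) = -P*2*s/6 = -2*P*s/6 = -P*s/3)
I = 1 (I = -(-5 + 3)/2 = -1/2*(-2) = 1)
y(b, c) = 1 + c**2
h(o, H) = 11 (h(o, H) = ((1 + 2**2) + 6)*1 = ((1 + 4) + 6)*1 = (5 + 6)*1 = 11*1 = 11)
h(-7, I)*p(2, 48) = 11*(-1/3*2*48) = 11*(-32) = -352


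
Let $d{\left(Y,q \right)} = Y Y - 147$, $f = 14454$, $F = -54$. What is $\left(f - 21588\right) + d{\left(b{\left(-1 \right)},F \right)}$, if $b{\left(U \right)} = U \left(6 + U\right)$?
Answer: $-7256$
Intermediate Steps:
$d{\left(Y,q \right)} = -147 + Y^{2}$ ($d{\left(Y,q \right)} = Y^{2} - 147 = -147 + Y^{2}$)
$\left(f - 21588\right) + d{\left(b{\left(-1 \right)},F \right)} = \left(14454 - 21588\right) - \left(147 - \left(- (6 - 1)\right)^{2}\right) = -7134 - \left(147 - \left(\left(-1\right) 5\right)^{2}\right) = -7134 - \left(147 - \left(-5\right)^{2}\right) = -7134 + \left(-147 + 25\right) = -7134 - 122 = -7256$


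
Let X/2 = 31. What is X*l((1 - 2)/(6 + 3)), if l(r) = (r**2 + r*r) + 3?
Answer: 15190/81 ≈ 187.53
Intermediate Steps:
X = 62 (X = 2*31 = 62)
l(r) = 3 + 2*r**2 (l(r) = (r**2 + r**2) + 3 = 2*r**2 + 3 = 3 + 2*r**2)
X*l((1 - 2)/(6 + 3)) = 62*(3 + 2*((1 - 2)/(6 + 3))**2) = 62*(3 + 2*(-1/9)**2) = 62*(3 + 2*(1/81)) = 62*(3 + 2/81) = 62*(245/81) = 15190/81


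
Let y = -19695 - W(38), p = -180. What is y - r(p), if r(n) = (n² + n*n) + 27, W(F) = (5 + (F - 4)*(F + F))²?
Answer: -6787443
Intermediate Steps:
W(F) = (5 + 2*F*(-4 + F))² (W(F) = (5 + (-4 + F)*(2*F))² = (5 + 2*F*(-4 + F))²)
r(n) = 27 + 2*n² (r(n) = (n² + n²) + 27 = 2*n² + 27 = 27 + 2*n²)
y = -6722616 (y = -19695 - (5 - 8*38 + 2*38²)² = -19695 - (5 - 304 + 2*1444)² = -19695 - (5 - 304 + 2888)² = -19695 - 1*2589² = -19695 - 1*6702921 = -19695 - 6702921 = -6722616)
y - r(p) = -6722616 - (27 + 2*(-180)²) = -6722616 - (27 + 2*32400) = -6722616 - (27 + 64800) = -6722616 - 1*64827 = -6722616 - 64827 = -6787443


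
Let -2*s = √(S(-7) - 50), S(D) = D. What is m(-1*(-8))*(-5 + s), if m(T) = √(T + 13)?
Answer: √21*(-10 - I*√57)/2 ≈ -22.913 - 17.299*I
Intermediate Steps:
m(T) = √(13 + T)
s = -I*√57/2 (s = -√(-7 - 50)/2 = -I*√57/2 ≈ -3.7749*I)
m(-1*(-8))*(-5 + s) = √(13 - 1*(-8))*(-5 - I*√57/2) = √(13 + 8)*(-5 - I*√57/2) = √21*(-5 - I*√57/2)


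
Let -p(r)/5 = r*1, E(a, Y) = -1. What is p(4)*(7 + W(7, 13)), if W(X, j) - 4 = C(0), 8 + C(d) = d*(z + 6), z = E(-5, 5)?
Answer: -60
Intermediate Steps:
z = -1
C(d) = -8 + 5*d (C(d) = -8 + d*(-1 + 6) = -8 + d*5 = -8 + 5*d)
W(X, j) = -4 (W(X, j) = 4 + (-8 + 5*0) = 4 + (-8 + 0) = 4 - 8 = -4)
p(r) = -5*r
p(4)*(7 + W(7, 13)) = (-5*4)*(7 - 4) = -20*3 = -60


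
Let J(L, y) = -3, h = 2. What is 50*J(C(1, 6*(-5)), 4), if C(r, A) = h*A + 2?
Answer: -150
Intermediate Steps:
C(r, A) = 2 + 2*A (C(r, A) = 2*A + 2 = 2 + 2*A)
50*J(C(1, 6*(-5)), 4) = 50*(-3) = -150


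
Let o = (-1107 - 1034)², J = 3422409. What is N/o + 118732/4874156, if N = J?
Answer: 4306402180174/5585637769859 ≈ 0.77098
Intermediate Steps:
N = 3422409
o = 4583881 (o = (-2141)² = 4583881)
N/o + 118732/4874156 = 3422409/4583881 + 118732/4874156 = 3422409*(1/4583881) + 118732*(1/4874156) = 3422409/4583881 + 29683/1218539 = 4306402180174/5585637769859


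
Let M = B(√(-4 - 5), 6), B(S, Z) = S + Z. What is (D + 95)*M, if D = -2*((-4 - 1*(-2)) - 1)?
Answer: 606 + 303*I ≈ 606.0 + 303.0*I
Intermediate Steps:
M = 6 + 3*I (M = √(-4 - 5) + 6 = √(-9) + 6 = 3*I + 6 = 6 + 3*I ≈ 6.0 + 3.0*I)
D = 6 (D = -2*((-4 + 2) - 1) = -2*(-2 - 1) = -2*(-3) = 6)
(D + 95)*M = (6 + 95)*(6 + 3*I) = 101*(6 + 3*I) = 606 + 303*I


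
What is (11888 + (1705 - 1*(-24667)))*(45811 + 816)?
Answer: 1783949020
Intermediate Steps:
(11888 + (1705 - 1*(-24667)))*(45811 + 816) = (11888 + (1705 + 24667))*46627 = (11888 + 26372)*46627 = 38260*46627 = 1783949020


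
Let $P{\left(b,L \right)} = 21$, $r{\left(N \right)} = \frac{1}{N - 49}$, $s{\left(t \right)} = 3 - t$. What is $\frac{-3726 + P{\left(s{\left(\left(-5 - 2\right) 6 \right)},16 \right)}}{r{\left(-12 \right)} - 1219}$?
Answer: $\frac{3477}{1144} \approx 3.0393$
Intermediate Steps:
$r{\left(N \right)} = \frac{1}{-49 + N}$
$\frac{-3726 + P{\left(s{\left(\left(-5 - 2\right) 6 \right)},16 \right)}}{r{\left(-12 \right)} - 1219} = \frac{-3726 + 21}{\frac{1}{-49 - 12} - 1219} = - \frac{3705}{\frac{1}{-61} - 1219} = - \frac{3705}{- \frac{1}{61} - 1219} = - \frac{3705}{- \frac{74360}{61}} = \left(-3705\right) \left(- \frac{61}{74360}\right) = \frac{3477}{1144}$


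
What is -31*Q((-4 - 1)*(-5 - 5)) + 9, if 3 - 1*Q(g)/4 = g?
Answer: 5837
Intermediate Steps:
Q(g) = 12 - 4*g
-31*Q((-4 - 1)*(-5 - 5)) + 9 = -31*(12 - 4*(-4 - 1)*(-5 - 5)) + 9 = -31*(12 - (-20)*(-10)) + 9 = -31*(12 - 4*50) + 9 = -31*(12 - 200) + 9 = -31*(-188) + 9 = 5828 + 9 = 5837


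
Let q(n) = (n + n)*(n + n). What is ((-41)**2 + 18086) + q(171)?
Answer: 136731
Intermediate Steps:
q(n) = 4*n**2 (q(n) = (2*n)*(2*n) = 4*n**2)
((-41)**2 + 18086) + q(171) = ((-41)**2 + 18086) + 4*171**2 = (1681 + 18086) + 4*29241 = 19767 + 116964 = 136731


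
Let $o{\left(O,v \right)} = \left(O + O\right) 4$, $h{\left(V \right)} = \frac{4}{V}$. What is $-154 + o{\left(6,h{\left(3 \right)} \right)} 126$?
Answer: $5894$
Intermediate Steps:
$o{\left(O,v \right)} = 8 O$ ($o{\left(O,v \right)} = 2 O 4 = 8 O$)
$-154 + o{\left(6,h{\left(3 \right)} \right)} 126 = -154 + 8 \cdot 6 \cdot 126 = -154 + 48 \cdot 126 = -154 + 6048 = 5894$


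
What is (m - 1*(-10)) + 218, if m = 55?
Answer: 283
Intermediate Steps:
(m - 1*(-10)) + 218 = (55 - 1*(-10)) + 218 = (55 + 10) + 218 = 65 + 218 = 283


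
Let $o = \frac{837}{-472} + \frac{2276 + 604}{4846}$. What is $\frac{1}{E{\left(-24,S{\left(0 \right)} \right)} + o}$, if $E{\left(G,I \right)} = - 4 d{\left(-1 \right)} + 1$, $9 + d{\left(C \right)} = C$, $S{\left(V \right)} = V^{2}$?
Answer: $\frac{1143656}{45541525} \approx 0.025112$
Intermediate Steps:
$d{\left(C \right)} = -9 + C$
$o = - \frac{1348371}{1143656}$ ($o = 837 \left(- \frac{1}{472}\right) + 2880 \cdot \frac{1}{4846} = - \frac{837}{472} + \frac{1440}{2423} = - \frac{1348371}{1143656} \approx -1.179$)
$E{\left(G,I \right)} = 41$ ($E{\left(G,I \right)} = - 4 \left(-9 - 1\right) + 1 = \left(-4\right) \left(-10\right) + 1 = 40 + 1 = 41$)
$\frac{1}{E{\left(-24,S{\left(0 \right)} \right)} + o} = \frac{1}{41 - \frac{1348371}{1143656}} = \frac{1}{\frac{45541525}{1143656}} = \frac{1143656}{45541525}$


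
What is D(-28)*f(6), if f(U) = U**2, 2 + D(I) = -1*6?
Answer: -288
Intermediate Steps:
D(I) = -8 (D(I) = -2 - 1*6 = -2 - 6 = -8)
D(-28)*f(6) = -8*6**2 = -8*36 = -288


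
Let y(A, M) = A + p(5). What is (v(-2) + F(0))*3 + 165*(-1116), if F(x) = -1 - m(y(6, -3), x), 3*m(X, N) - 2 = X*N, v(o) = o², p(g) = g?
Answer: -184133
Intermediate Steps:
y(A, M) = 5 + A (y(A, M) = A + 5 = 5 + A)
m(X, N) = ⅔ + N*X/3 (m(X, N) = ⅔ + (X*N)/3 = ⅔ + (N*X)/3 = ⅔ + N*X/3)
F(x) = -5/3 - 11*x/3 (F(x) = -1 - (⅔ + x*(5 + 6)/3) = -1 - (⅔ + (⅓)*x*11) = -1 - (⅔ + 11*x/3) = -1 + (-⅔ - 11*x/3) = -5/3 - 11*x/3)
(v(-2) + F(0))*3 + 165*(-1116) = ((-2)² + (-5/3 - 11/3*0))*3 + 165*(-1116) = (4 + (-5/3 + 0))*3 - 184140 = (4 - 5/3)*3 - 184140 = (7/3)*3 - 184140 = 7 - 184140 = -184133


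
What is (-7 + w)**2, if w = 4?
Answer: 9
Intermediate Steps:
(-7 + w)**2 = (-7 + 4)**2 = (-3)**2 = 9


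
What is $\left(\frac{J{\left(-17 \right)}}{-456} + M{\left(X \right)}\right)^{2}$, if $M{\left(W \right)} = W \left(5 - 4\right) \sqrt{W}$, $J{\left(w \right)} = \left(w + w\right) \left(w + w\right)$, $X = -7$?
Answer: $- \frac{4374107}{12996} + \frac{2023 i \sqrt{7}}{57} \approx -336.57 + 93.901 i$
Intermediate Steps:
$J{\left(w \right)} = 4 w^{2}$ ($J{\left(w \right)} = 2 w 2 w = 4 w^{2}$)
$M{\left(W \right)} = W^{\frac{3}{2}}$ ($M{\left(W \right)} = W 1 \sqrt{W} = W \sqrt{W} = W^{\frac{3}{2}}$)
$\left(\frac{J{\left(-17 \right)}}{-456} + M{\left(X \right)}\right)^{2} = \left(\frac{4 \left(-17\right)^{2}}{-456} + \left(-7\right)^{\frac{3}{2}}\right)^{2} = \left(4 \cdot 289 \left(- \frac{1}{456}\right) - 7 i \sqrt{7}\right)^{2} = \left(1156 \left(- \frac{1}{456}\right) - 7 i \sqrt{7}\right)^{2} = \left(- \frac{289}{114} - 7 i \sqrt{7}\right)^{2}$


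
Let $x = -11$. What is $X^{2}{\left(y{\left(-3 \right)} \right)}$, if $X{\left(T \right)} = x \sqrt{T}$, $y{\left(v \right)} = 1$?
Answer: $121$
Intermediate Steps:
$X{\left(T \right)} = - 11 \sqrt{T}$
$X^{2}{\left(y{\left(-3 \right)} \right)} = \left(- 11 \sqrt{1}\right)^{2} = \left(\left(-11\right) 1\right)^{2} = \left(-11\right)^{2} = 121$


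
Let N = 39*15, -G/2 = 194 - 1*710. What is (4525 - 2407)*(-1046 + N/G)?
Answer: -380847111/172 ≈ -2.2142e+6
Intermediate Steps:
G = 1032 (G = -2*(194 - 1*710) = -2*(194 - 710) = -2*(-516) = 1032)
N = 585
(4525 - 2407)*(-1046 + N/G) = (4525 - 2407)*(-1046 + 585/1032) = 2118*(-1046 + 585*(1/1032)) = 2118*(-1046 + 195/344) = 2118*(-359629/344) = -380847111/172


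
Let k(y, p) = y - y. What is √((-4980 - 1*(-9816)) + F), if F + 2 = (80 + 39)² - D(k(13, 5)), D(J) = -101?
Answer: 2*√4774 ≈ 138.19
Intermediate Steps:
k(y, p) = 0
F = 14260 (F = -2 + ((80 + 39)² - 1*(-101)) = -2 + (119² + 101) = -2 + (14161 + 101) = -2 + 14262 = 14260)
√((-4980 - 1*(-9816)) + F) = √((-4980 - 1*(-9816)) + 14260) = √((-4980 + 9816) + 14260) = √(4836 + 14260) = √19096 = 2*√4774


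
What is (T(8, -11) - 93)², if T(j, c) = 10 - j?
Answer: 8281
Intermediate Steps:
(T(8, -11) - 93)² = ((10 - 1*8) - 93)² = ((10 - 8) - 93)² = (2 - 93)² = (-91)² = 8281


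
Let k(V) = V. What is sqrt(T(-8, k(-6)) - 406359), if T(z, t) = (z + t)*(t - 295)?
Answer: I*sqrt(402145) ≈ 634.15*I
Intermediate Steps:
T(z, t) = (-295 + t)*(t + z) (T(z, t) = (t + z)*(-295 + t) = (-295 + t)*(t + z))
sqrt(T(-8, k(-6)) - 406359) = sqrt(((-6)**2 - 295*(-6) - 295*(-8) - 6*(-8)) - 406359) = sqrt((36 + 1770 + 2360 + 48) - 406359) = sqrt(4214 - 406359) = sqrt(-402145) = I*sqrt(402145)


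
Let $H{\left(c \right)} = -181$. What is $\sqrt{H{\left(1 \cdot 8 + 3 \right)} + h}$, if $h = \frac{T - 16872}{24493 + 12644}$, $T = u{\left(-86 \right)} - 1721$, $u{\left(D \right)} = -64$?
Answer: $\frac{31 i \sqrt{28942102}}{12379} \approx 13.472 i$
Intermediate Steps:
$T = -1785$ ($T = -64 - 1721 = -1785$)
$h = - \frac{6219}{12379}$ ($h = \frac{-1785 - 16872}{24493 + 12644} = - \frac{18657}{37137} = \left(-18657\right) \frac{1}{37137} = - \frac{6219}{12379} \approx -0.50238$)
$\sqrt{H{\left(1 \cdot 8 + 3 \right)} + h} = \sqrt{-181 - \frac{6219}{12379}} = \sqrt{- \frac{2246818}{12379}} = \frac{31 i \sqrt{28942102}}{12379}$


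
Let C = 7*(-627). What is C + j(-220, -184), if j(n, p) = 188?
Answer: -4201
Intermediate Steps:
C = -4389
C + j(-220, -184) = -4389 + 188 = -4201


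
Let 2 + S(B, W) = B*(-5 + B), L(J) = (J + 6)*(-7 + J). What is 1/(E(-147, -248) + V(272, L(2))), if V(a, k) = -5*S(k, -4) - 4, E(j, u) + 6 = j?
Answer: -1/9147 ≈ -0.00010933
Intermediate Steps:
L(J) = (-7 + J)*(6 + J) (L(J) = (6 + J)*(-7 + J) = (-7 + J)*(6 + J))
E(j, u) = -6 + j
S(B, W) = -2 + B*(-5 + B)
V(a, k) = 6 - 5*k² + 25*k (V(a, k) = -5*(-2 + k² - 5*k) - 4 = (10 - 5*k² + 25*k) - 4 = 6 - 5*k² + 25*k)
1/(E(-147, -248) + V(272, L(2))) = 1/((-6 - 147) + (6 - 5*(-42 + 2² - 1*2)² + 25*(-42 + 2² - 1*2))) = 1/(-153 + (6 - 5*(-42 + 4 - 2)² + 25*(-42 + 4 - 2))) = 1/(-153 + (6 - 5*(-40)² + 25*(-40))) = 1/(-153 + (6 - 5*1600 - 1000)) = 1/(-153 + (6 - 8000 - 1000)) = 1/(-153 - 8994) = 1/(-9147) = -1/9147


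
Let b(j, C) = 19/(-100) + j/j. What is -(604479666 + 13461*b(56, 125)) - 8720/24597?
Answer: -1486865454449777/2459700 ≈ -6.0449e+8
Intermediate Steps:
b(j, C) = 81/100 (b(j, C) = 19*(-1/100) + 1 = -19/100 + 1 = 81/100)
-(604479666 + 13461*b(56, 125)) - 8720/24597 = -13461/(1/(81/100 + 44906)) - 8720/24597 = -13461/(1/(4490681/100)) - 8720*1/24597 = -13461/100/4490681 - 8720/24597 = -13461*4490681/100 - 8720/24597 = -60449056941/100 - 8720/24597 = -1486865454449777/2459700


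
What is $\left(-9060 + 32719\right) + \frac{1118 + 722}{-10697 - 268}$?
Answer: $\frac{51883819}{2193} \approx 23659.0$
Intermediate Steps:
$\left(-9060 + 32719\right) + \frac{1118 + 722}{-10697 - 268} = 23659 + \frac{1840}{-10965} = 23659 + 1840 \left(- \frac{1}{10965}\right) = 23659 - \frac{368}{2193} = \frac{51883819}{2193}$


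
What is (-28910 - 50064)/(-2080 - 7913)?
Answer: 78974/9993 ≈ 7.9029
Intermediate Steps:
(-28910 - 50064)/(-2080 - 7913) = -78974/(-9993) = -78974*(-1/9993) = 78974/9993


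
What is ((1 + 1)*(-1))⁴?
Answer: 16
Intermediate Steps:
((1 + 1)*(-1))⁴ = (2*(-1))⁴ = (-2)⁴ = 16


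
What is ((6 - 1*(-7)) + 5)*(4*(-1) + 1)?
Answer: -54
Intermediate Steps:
((6 - 1*(-7)) + 5)*(4*(-1) + 1) = ((6 + 7) + 5)*(-4 + 1) = (13 + 5)*(-3) = 18*(-3) = -54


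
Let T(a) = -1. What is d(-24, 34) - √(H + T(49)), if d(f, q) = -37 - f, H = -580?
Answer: -13 - I*√581 ≈ -13.0 - 24.104*I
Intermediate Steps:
d(-24, 34) - √(H + T(49)) = (-37 - 1*(-24)) - √(-580 - 1) = (-37 + 24) - √(-581) = -13 - I*√581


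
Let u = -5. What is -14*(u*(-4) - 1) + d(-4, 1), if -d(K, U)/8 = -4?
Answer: -234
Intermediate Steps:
d(K, U) = 32 (d(K, U) = -8*(-4) = 32)
-14*(u*(-4) - 1) + d(-4, 1) = -14*(-5*(-4) - 1) + 32 = -14*(20 - 1) + 32 = -14*19 + 32 = -266 + 32 = -234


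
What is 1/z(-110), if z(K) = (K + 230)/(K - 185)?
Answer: -59/24 ≈ -2.4583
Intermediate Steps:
z(K) = (230 + K)/(-185 + K)
1/z(-110) = 1/((230 - 110)/(-185 - 110)) = 1/(120/(-295)) = 1/(-1/295*120) = 1/(-24/59) = -59/24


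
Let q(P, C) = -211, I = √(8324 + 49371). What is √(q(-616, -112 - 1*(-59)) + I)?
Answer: √(-211 + √57695) ≈ 5.4035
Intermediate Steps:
I = √57695 ≈ 240.20
√(q(-616, -112 - 1*(-59)) + I) = √(-211 + √57695)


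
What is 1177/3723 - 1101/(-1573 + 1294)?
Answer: 163978/38471 ≈ 4.2624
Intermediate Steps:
1177/3723 - 1101/(-1573 + 1294) = 1177*(1/3723) - 1101/(-279) = 1177/3723 - 1101*(-1/279) = 1177/3723 + 367/93 = 163978/38471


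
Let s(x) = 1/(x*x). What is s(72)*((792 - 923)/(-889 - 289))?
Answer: 131/6106752 ≈ 2.1452e-5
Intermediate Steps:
s(x) = x⁻² (s(x) = 1/(x²) = x⁻²)
s(72)*((792 - 923)/(-889 - 289)) = ((792 - 923)/(-889 - 289))/72² = (-131/(-1178))/5184 = (-131*(-1/1178))/5184 = (1/5184)*(131/1178) = 131/6106752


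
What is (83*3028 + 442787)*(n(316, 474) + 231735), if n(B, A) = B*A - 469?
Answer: 264490996550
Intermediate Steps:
n(B, A) = -469 + A*B (n(B, A) = A*B - 469 = -469 + A*B)
(83*3028 + 442787)*(n(316, 474) + 231735) = (83*3028 + 442787)*((-469 + 474*316) + 231735) = (251324 + 442787)*((-469 + 149784) + 231735) = 694111*(149315 + 231735) = 694111*381050 = 264490996550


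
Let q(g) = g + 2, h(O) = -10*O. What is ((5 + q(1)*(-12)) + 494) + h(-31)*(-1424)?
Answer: -440977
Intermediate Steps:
q(g) = 2 + g
((5 + q(1)*(-12)) + 494) + h(-31)*(-1424) = ((5 + (2 + 1)*(-12)) + 494) - 10*(-31)*(-1424) = ((5 + 3*(-12)) + 494) + 310*(-1424) = ((5 - 36) + 494) - 441440 = (-31 + 494) - 441440 = 463 - 441440 = -440977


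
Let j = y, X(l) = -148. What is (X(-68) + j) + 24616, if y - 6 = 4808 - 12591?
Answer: 16691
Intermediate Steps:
y = -7777 (y = 6 + (4808 - 12591) = 6 - 7783 = -7777)
j = -7777
(X(-68) + j) + 24616 = (-148 - 7777) + 24616 = -7925 + 24616 = 16691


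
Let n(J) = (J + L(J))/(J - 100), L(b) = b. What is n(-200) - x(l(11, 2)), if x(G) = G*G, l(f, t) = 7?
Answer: -143/3 ≈ -47.667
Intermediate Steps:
x(G) = G²
n(J) = 2*J/(-100 + J) (n(J) = (J + J)/(J - 100) = (2*J)/(-100 + J) = 2*J/(-100 + J))
n(-200) - x(l(11, 2)) = 2*(-200)/(-100 - 200) - 1*7² = 2*(-200)/(-300) - 1*49 = 2*(-200)*(-1/300) - 49 = 4/3 - 49 = -143/3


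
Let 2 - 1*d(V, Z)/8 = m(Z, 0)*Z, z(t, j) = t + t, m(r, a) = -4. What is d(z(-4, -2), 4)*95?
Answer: 13680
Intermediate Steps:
z(t, j) = 2*t
d(V, Z) = 16 + 32*Z (d(V, Z) = 16 - (-32)*Z = 16 + 32*Z)
d(z(-4, -2), 4)*95 = (16 + 32*4)*95 = (16 + 128)*95 = 144*95 = 13680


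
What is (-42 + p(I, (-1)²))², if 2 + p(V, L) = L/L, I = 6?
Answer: 1849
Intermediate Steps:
p(V, L) = -1 (p(V, L) = -2 + L/L = -2 + 1 = -1)
(-42 + p(I, (-1)²))² = (-42 - 1)² = (-43)² = 1849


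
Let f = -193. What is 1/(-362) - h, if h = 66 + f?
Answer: 45973/362 ≈ 127.00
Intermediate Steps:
h = -127 (h = 66 - 193 = -127)
1/(-362) - h = 1/(-362) - 1*(-127) = -1/362 + 127 = 45973/362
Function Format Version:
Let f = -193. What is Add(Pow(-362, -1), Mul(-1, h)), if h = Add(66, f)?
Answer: Rational(45973, 362) ≈ 127.00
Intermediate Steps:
h = -127 (h = Add(66, -193) = -127)
Add(Pow(-362, -1), Mul(-1, h)) = Add(Pow(-362, -1), Mul(-1, -127)) = Add(Rational(-1, 362), 127) = Rational(45973, 362)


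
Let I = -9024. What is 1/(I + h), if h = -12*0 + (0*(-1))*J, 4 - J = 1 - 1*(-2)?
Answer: -1/9024 ≈ -0.00011082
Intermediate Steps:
J = 1 (J = 4 - (1 - 1*(-2)) = 4 - (1 + 2) = 4 - 1*3 = 4 - 3 = 1)
h = 0 (h = -12*0 + (0*(-1))*1 = 0 + 0*1 = 0 + 0 = 0)
1/(I + h) = 1/(-9024 + 0) = 1/(-9024) = -1/9024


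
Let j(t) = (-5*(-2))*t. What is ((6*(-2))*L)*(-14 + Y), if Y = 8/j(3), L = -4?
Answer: -3296/5 ≈ -659.20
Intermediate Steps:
j(t) = 10*t
Y = 4/15 (Y = 8/((10*3)) = 8/30 = 8*(1/30) = 4/15 ≈ 0.26667)
((6*(-2))*L)*(-14 + Y) = ((6*(-2))*(-4))*(-14 + 4/15) = -12*(-4)*(-206/15) = 48*(-206/15) = -3296/5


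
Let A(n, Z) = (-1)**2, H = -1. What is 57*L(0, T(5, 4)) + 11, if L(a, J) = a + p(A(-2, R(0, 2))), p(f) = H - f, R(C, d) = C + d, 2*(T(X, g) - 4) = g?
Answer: -103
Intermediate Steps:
T(X, g) = 4 + g/2
A(n, Z) = 1
p(f) = -1 - f
L(a, J) = -2 + a (L(a, J) = a + (-1 - 1*1) = a + (-1 - 1) = a - 2 = -2 + a)
57*L(0, T(5, 4)) + 11 = 57*(-2 + 0) + 11 = 57*(-2) + 11 = -114 + 11 = -103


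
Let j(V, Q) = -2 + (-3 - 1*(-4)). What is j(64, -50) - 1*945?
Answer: -946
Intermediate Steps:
j(V, Q) = -1 (j(V, Q) = -2 + (-3 + 4) = -2 + 1 = -1)
j(64, -50) - 1*945 = -1 - 1*945 = -1 - 945 = -946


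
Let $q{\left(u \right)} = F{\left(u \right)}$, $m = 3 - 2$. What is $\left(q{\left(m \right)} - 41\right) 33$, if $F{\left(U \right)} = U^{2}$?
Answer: $-1320$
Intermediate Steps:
$m = 1$ ($m = 3 - 2 = 1$)
$q{\left(u \right)} = u^{2}$
$\left(q{\left(m \right)} - 41\right) 33 = \left(1^{2} - 41\right) 33 = \left(1 - 41\right) 33 = \left(-40\right) 33 = -1320$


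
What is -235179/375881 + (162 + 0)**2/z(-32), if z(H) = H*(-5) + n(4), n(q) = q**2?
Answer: 223255215/1503524 ≈ 148.49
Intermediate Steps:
z(H) = 16 - 5*H (z(H) = H*(-5) + 4**2 = -5*H + 16 = 16 - 5*H)
-235179/375881 + (162 + 0)**2/z(-32) = -235179/375881 + (162 + 0)**2/(16 - 5*(-32)) = -235179*1/375881 + 162**2/(16 + 160) = -235179/375881 + 26244/176 = -235179/375881 + 26244*(1/176) = -235179/375881 + 6561/44 = 223255215/1503524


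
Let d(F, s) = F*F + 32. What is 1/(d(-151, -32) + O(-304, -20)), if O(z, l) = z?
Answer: 1/22529 ≈ 4.4387e-5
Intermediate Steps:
d(F, s) = 32 + F**2 (d(F, s) = F**2 + 32 = 32 + F**2)
1/(d(-151, -32) + O(-304, -20)) = 1/((32 + (-151)**2) - 304) = 1/((32 + 22801) - 304) = 1/(22833 - 304) = 1/22529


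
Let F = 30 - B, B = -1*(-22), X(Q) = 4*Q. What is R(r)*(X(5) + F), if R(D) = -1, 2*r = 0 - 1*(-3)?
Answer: -28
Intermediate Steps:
r = 3/2 (r = (0 - 1*(-3))/2 = (0 + 3)/2 = (1/2)*3 = 3/2 ≈ 1.5000)
B = 22
F = 8 (F = 30 - 1*22 = 30 - 22 = 8)
R(r)*(X(5) + F) = -(4*5 + 8) = -(20 + 8) = -1*28 = -28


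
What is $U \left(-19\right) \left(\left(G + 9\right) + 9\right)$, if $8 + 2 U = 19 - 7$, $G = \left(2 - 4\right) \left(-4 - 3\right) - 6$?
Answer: $-988$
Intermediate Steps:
$G = 8$ ($G = \left(-2\right) \left(-7\right) - 6 = 14 - 6 = 8$)
$U = 2$ ($U = -4 + \frac{19 - 7}{2} = -4 + \frac{1}{2} \cdot 12 = -4 + 6 = 2$)
$U \left(-19\right) \left(\left(G + 9\right) + 9\right) = 2 \left(-19\right) \left(\left(8 + 9\right) + 9\right) = - 38 \left(17 + 9\right) = \left(-38\right) 26 = -988$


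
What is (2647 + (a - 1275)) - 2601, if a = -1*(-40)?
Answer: -1189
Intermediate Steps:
a = 40
(2647 + (a - 1275)) - 2601 = (2647 + (40 - 1275)) - 2601 = (2647 - 1235) - 2601 = 1412 - 2601 = -1189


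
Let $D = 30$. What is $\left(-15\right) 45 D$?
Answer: $-20250$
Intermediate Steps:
$\left(-15\right) 45 D = \left(-15\right) 45 \cdot 30 = \left(-675\right) 30 = -20250$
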